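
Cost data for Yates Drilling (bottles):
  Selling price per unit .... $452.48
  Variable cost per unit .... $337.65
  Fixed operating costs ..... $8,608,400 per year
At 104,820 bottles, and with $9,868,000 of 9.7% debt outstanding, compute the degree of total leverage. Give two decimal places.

4.87

Contribution at this volume is 104,820 × $114.83 = $12,036,480.60.
EBIT = $12,036,480.60 − $8,608,400 = $3,428,080.60. Interest = $957,196.00, so EBIT − I = $2,470,884.60.
Degree of total leverage = total CM / (EBIT − interest) = $12,036,480.60 / $2,470,884.60 = 4.8713.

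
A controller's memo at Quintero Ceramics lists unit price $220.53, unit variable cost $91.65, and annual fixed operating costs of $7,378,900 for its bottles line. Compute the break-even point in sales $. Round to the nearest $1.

$12,626,232

CM per unit = $220.53 − $91.65 = $128.88; CM ratio = $128.88 / $220.53 = 0.5844.
Break-even revenue = fixed costs × price ÷ CM = $7,378,900 × $220.53 ÷ $128.88 = $12,626,232.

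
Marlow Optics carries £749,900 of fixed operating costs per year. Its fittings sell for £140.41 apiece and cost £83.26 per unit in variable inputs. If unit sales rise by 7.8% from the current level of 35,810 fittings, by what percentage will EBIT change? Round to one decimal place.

Total contribution margin = 35,810 × £57.15 = £2,046,541.50.
Subtracting fixed costs: EBIT = £2,046,541.50 − £749,900 = £1,296,641.50.
Degree of operating leverage = £2,046,541.50 / £1,296,641.50 = 1.5783.
%ΔEBIT = DOL × %ΔSales = 1.5783 × +7.8% = +12.3%.

+12.3%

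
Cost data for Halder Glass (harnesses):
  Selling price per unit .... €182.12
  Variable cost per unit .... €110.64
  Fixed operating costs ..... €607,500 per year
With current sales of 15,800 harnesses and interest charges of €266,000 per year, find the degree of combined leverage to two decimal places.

4.41

Contribution at this volume is 15,800 × €71.48 = €1,129,384.00.
EBIT = €1,129,384.00 − €607,500 = €521,884.00. Interest = €266,000.00.
DOL = €1,129,384.00 ÷ €521,884.00 = 2.1641; DFL = €521,884.00 ÷ €255,884.00 = 2.0395.
Combined leverage = 2.1641 × 2.0395 = 4.4137.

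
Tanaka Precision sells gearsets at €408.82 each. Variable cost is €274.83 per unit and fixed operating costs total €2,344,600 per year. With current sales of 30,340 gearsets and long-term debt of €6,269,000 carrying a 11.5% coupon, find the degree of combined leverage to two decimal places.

4.07

At 30,340 units, contribution = 30,340 × €133.99 = €4,065,256.60.
Subtracting fixed costs: EBIT = €4,065,256.60 − €2,344,600 = €1,720,656.60. Interest = €720,935.00.
DOL = €4,065,256.60 ÷ €1,720,656.60 = 2.3626; DFL = €1,720,656.60 ÷ €999,721.60 = 1.7211.
DCL = DOL × DFL = 2.3626 × 1.7211 = 4.0663.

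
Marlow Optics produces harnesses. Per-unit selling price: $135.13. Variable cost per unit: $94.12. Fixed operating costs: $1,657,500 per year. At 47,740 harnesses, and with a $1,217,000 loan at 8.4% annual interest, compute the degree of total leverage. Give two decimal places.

At 47,740 units, contribution = 47,740 × $41.01 = $1,957,817.40.
Operating income = contribution − fixed costs = $1,957,817.40 − $1,657,500 = $300,317.40. Interest = $102,228.00.
DOL = $1,957,817.40 ÷ $300,317.40 = 6.5192; DFL = $300,317.40 ÷ $198,089.40 = 1.5161.
DCL = DOL × DFL = 6.5192 × 1.5161 = 9.8838.

9.88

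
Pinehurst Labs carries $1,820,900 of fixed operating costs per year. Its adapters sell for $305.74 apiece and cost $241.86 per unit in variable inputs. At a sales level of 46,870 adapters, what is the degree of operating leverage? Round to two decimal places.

2.55

At 46,870 units, contribution = 46,870 × $63.88 = $2,994,055.60.
EBIT = $2,994,055.60 − $1,820,900 = $1,173,155.60.
So DOL = total CM / EBIT = $2,994,055.60 / $1,173,155.60 = 2.5521.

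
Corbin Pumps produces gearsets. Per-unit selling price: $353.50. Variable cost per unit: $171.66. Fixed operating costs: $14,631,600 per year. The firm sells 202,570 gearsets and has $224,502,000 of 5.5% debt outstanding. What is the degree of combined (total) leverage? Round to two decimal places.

Total contribution margin = 202,570 × $181.84 = $36,835,328.80.
Subtracting fixed costs: EBIT = $36,835,328.80 − $14,631,600 = $22,203,728.80. Interest = $12,347,610.00, so EBIT − I = $9,856,118.80.
DCL = contribution ÷ (EBIT − I) = $36,835,328.80 ÷ $9,856,118.80 = 3.7373.

3.74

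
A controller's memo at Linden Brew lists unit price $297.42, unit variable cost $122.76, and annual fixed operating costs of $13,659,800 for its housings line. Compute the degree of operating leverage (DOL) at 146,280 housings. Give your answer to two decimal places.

2.15

Contribution at this volume is 146,280 × $174.66 = $25,549,264.80.
Subtracting fixed costs: EBIT = $25,549,264.80 − $13,659,800 = $11,889,464.80.
Degree of operating leverage = $25,549,264.80 / $11,889,464.80 = 2.1489.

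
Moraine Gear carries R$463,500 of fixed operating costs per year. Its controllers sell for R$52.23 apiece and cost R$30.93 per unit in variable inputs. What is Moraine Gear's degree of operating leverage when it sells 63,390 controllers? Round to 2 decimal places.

1.52

Contribution at this volume is 63,390 × R$21.30 = R$1,350,207.00.
EBIT = R$1,350,207.00 − R$463,500 = R$886,707.00.
Degree of operating leverage = R$1,350,207.00 / R$886,707.00 = 1.5227.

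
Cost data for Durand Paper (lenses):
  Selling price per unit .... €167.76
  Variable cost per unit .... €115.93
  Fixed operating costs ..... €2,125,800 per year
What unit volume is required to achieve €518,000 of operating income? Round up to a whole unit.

Unit CM = price − variable cost = €167.76 − €115.93 = €51.83.
Need Q such that Q × €51.83 − €2,125,800 = €518,000, i.e. Q = €2,643,800 / €51.83 = 51,009.07 → 51,010.

51,010 lenses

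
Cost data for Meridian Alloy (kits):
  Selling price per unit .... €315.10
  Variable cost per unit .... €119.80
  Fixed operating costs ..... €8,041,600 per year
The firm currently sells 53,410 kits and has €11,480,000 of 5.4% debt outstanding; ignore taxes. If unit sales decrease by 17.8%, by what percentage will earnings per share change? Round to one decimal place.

-104.9%

At 53,410 units, contribution = 53,410 × €195.30 = €10,430,973.00.
Subtracting fixed costs: EBIT = €10,430,973.00 − €8,041,600 = €2,389,373.00.
After interest of €619,920.00, pre-tax earnings = €1,769,453.00.
Degree of combined leverage = contribution ÷ (EBIT − I) = €10,430,973.00 ÷ €1,769,453.00 = 5.8950.
EPS therefore changes by 5.8950 × (-17.8%) = -104.9%.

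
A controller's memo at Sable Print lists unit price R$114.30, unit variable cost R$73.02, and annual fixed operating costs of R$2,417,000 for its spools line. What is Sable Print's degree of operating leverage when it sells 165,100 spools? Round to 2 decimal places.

At 165,100 units, contribution = 165,100 × R$41.28 = R$6,815,328.00.
Subtracting fixed costs: EBIT = R$6,815,328.00 − R$2,417,000 = R$4,398,328.00.
So DOL = total CM / EBIT = R$6,815,328.00 / R$4,398,328.00 = 1.5495.

1.55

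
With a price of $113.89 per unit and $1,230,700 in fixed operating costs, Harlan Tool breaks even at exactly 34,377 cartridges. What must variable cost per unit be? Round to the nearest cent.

Contribution per unit must be FC / Q = $1,230,700 / 34,377 = $35.8001.
Hence VC = price − CM = $113.89 − $35.8001 = $78.09.

$78.09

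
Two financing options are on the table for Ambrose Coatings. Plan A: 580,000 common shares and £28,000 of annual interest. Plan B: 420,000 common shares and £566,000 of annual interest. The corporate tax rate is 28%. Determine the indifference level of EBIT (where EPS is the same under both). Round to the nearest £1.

At indifference, (EBIT − 28,000)(1 − t)/580,000 = (EBIT − 566,000)(1 − t)/420,000.
Cancelling (1 − t) and cross-multiplying: 420,000·(EBIT − 28,000) = 580,000·(EBIT − 566,000).
EBIT × (580,000 − 420,000) = 566,000 × 580,000 − 28,000 × 420,000 = 316,520,000,000, so EBIT = 316,520,000,000 ÷ 160,000 = 1,978,250.00.

£1,978,250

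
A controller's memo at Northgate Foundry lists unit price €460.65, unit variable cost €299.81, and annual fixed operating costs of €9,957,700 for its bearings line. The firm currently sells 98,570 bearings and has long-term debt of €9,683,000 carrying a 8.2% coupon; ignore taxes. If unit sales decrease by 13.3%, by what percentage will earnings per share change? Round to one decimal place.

-41.3%

Contribution at this volume is 98,570 × €160.84 = €15,853,998.80.
EBIT = €15,853,998.80 − €9,957,700 = €5,896,298.80.
After interest of €794,006.00, pre-tax earnings = €5,102,292.80.
Degree of combined leverage = contribution ÷ (EBIT − I) = €15,853,998.80 ÷ €5,102,292.80 = 3.1072.
EPS therefore changes by 3.1072 × (-13.3%) = -41.3%.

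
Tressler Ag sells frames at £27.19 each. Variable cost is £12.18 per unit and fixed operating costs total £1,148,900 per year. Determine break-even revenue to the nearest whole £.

£2,081,185

Contribution margin per unit = £27.19 − £12.18 = £15.01, a CM ratio of £15.01 ÷ £27.19 = 0.5520.
Break-even revenue = fixed costs × price ÷ CM = £1,148,900 × £27.19 ÷ £15.01 = £2,081,185.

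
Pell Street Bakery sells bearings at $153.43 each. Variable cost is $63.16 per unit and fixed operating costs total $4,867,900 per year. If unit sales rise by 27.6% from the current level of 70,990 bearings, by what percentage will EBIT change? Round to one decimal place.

+114.8%

At 70,990 units, contribution = 70,990 × $90.27 = $6,408,267.30.
Subtracting fixed costs: EBIT = $6,408,267.30 − $4,867,900 = $1,540,367.30.
DOL = contribution ÷ EBIT = $6,408,267.30 ÷ $1,540,367.30 = 4.1602.
So EBIT moves 4.1602 × (+27.6%) = +114.8%.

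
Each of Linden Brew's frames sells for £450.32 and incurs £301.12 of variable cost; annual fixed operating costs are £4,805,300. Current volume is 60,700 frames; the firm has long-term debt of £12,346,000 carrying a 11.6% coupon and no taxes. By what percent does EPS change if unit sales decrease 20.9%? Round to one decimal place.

-67.1%

Total contribution margin = 60,700 × £149.20 = £9,056,440.00.
EBIT = £9,056,440.00 − £4,805,300 = £4,251,140.00.
Interest = £1,432,136.00, so EBIT − I = £2,819,004.00.
DCL = total CM / (EBIT − I) = £9,056,440.00 / £2,819,004.00 = 3.2126.
%ΔEPS = DCL × %ΔSales = 3.2126 × -20.9% = -67.1%.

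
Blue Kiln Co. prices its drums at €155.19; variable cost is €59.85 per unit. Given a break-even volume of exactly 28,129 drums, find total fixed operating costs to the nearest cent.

€2,681,818.86

Each unit contributes €155.19 − €59.85 = €95.34.
Fixed costs = break-even units × CM = 28,129 × €95.34 = €2,681,818.86.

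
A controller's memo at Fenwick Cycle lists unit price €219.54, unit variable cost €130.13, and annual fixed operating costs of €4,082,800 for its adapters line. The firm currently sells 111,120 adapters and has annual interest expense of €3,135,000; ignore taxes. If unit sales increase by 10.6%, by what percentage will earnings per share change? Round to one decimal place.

Total contribution margin = 111,120 × €89.41 = €9,935,239.20.
Subtracting fixed costs: EBIT = €9,935,239.20 − €4,082,800 = €5,852,439.20.
Interest = €3,135,000.00, so EBIT − I = €2,717,439.20.
DCL = total CM / (EBIT − I) = €9,935,239.20 / €2,717,439.20 = 3.6561.
%ΔEPS = DCL × %ΔSales = 3.6561 × +10.6% = +38.8%.

+38.8%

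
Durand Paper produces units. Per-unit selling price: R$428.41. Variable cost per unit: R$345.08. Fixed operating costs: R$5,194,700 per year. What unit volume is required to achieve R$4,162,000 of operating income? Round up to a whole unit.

Each unit contributes R$428.41 − R$345.08 = R$83.33.
Required volume = (fixed costs + target profit) ÷ CM = (R$5,194,700 + R$4,162,000) ÷ R$83.33 = 112,284.89, so 112,285 units.

112,285 units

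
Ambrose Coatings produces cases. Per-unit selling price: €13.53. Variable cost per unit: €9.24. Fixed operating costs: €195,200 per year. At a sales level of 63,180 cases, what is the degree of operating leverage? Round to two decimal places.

3.57

At 63,180 units, contribution = 63,180 × €4.29 = €271,042.20.
Subtracting fixed costs: EBIT = €271,042.20 − €195,200 = €75,842.20.
So DOL = total CM / EBIT = €271,042.20 / €75,842.20 = 3.5738.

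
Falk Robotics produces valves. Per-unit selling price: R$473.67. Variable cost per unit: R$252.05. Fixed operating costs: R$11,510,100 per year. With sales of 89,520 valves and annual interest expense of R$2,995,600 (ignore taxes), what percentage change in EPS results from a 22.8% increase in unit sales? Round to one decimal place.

Total contribution margin = 89,520 × R$221.62 = R$19,839,422.40.
Subtracting fixed costs: EBIT = R$19,839,422.40 − R$11,510,100 = R$8,329,322.40.
After interest of R$2,995,600.00, pre-tax earnings = R$5,333,722.40.
DCL = total CM / (EBIT − I) = R$19,839,422.40 / R$5,333,722.40 = 3.7196.
EPS therefore changes by 3.7196 × (+22.8%) = +84.8%.

+84.8%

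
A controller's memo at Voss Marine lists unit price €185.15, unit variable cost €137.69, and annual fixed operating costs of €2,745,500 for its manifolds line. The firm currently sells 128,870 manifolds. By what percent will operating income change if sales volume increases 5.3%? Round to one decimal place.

Contribution at this volume is 128,870 × €47.46 = €6,116,170.20.
EBIT = €6,116,170.20 − €2,745,500 = €3,370,670.20.
Degree of operating leverage = €6,116,170.20 / €3,370,670.20 = 1.8145.
Operating income changes by 1.8145 × +5.3% = +9.6%.

+9.6%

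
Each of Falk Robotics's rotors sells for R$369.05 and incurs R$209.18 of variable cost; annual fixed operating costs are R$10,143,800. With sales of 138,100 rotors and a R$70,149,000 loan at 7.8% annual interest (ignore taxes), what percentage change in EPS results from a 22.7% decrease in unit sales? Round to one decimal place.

Total contribution margin = 138,100 × R$159.87 = R$22,078,047.00.
EBIT = R$22,078,047.00 − R$10,143,800 = R$11,934,247.00.
After interest of R$5,471,622.00, pre-tax earnings = R$6,462,625.00.
DCL = total CM / (EBIT − I) = R$22,078,047.00 / R$6,462,625.00 = 3.4163.
EPS therefore changes by 3.4163 × (-22.7%) = -77.5%.

-77.5%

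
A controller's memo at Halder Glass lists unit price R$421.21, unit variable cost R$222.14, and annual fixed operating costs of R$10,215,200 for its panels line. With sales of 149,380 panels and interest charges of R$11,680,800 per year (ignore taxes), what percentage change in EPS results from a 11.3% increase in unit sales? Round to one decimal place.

+42.9%

Total contribution margin = 149,380 × R$199.07 = R$29,737,076.60.
Operating income = contribution − fixed costs = R$29,737,076.60 − R$10,215,200 = R$19,521,876.60.
After interest of R$11,680,800.00, pre-tax earnings = R$7,841,076.60.
Degree of combined leverage = contribution ÷ (EBIT − I) = R$29,737,076.60 ÷ R$7,841,076.60 = 3.7925.
EPS therefore changes by 3.7925 × (+11.3%) = +42.9%.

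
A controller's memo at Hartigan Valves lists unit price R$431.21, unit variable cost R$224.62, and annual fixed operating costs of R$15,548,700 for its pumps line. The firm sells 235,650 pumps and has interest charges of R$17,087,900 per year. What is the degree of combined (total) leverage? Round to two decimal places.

3.03

Total contribution margin = 235,650 × R$206.59 = R$48,682,933.50.
Operating income = contribution − fixed costs = R$48,682,933.50 − R$15,548,700 = R$33,134,233.50. Interest = R$17,087,900.00.
DOL = R$48,682,933.50 ÷ R$33,134,233.50 = 1.4693; DFL = R$33,134,233.50 ÷ R$16,046,333.50 = 2.0649.
DCL = DOL × DFL = 1.4693 × 2.0649 = 3.0340.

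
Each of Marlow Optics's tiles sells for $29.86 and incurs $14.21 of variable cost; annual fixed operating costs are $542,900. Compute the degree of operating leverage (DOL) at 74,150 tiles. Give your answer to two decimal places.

Contribution at this volume is 74,150 × $15.65 = $1,160,447.50.
Subtracting fixed costs: EBIT = $1,160,447.50 − $542,900 = $617,547.50.
So DOL = total CM / EBIT = $1,160,447.50 / $617,547.50 = 1.8791.

1.88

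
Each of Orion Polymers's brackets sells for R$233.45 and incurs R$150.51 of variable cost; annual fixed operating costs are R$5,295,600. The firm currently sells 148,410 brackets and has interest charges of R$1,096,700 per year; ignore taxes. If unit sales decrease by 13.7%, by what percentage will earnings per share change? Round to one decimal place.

-28.5%

At 148,410 units, contribution = 148,410 × R$82.94 = R$12,309,125.40.
Operating income = contribution − fixed costs = R$12,309,125.40 − R$5,295,600 = R$7,013,525.40.
After interest of R$1,096,700.00, pre-tax earnings = R$5,916,825.40.
Degree of combined leverage = contribution ÷ (EBIT − I) = R$12,309,125.40 ÷ R$5,916,825.40 = 2.0804.
EPS therefore changes by 2.0804 × (-13.7%) = -28.5%.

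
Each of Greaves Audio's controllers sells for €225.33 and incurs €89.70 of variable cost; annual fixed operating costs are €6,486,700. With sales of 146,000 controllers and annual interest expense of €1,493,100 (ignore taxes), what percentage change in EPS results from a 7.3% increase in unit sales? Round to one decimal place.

Contribution at this volume is 146,000 × €135.63 = €19,801,980.00.
Operating income = contribution − fixed costs = €19,801,980.00 − €6,486,700 = €13,315,280.00.
Interest = €1,493,100.00, so EBIT − I = €11,822,180.00.
Degree of combined leverage = contribution ÷ (EBIT − I) = €19,801,980.00 ÷ €11,822,180.00 = 1.6750.
%ΔEPS = DCL × %ΔSales = 1.6750 × +7.3% = +12.2%.

+12.2%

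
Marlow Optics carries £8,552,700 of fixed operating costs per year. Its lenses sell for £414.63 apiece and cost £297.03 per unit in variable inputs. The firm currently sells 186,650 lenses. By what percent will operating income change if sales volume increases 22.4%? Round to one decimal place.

At 186,650 units, contribution = 186,650 × £117.60 = £21,950,040.00.
Operating income = contribution − fixed costs = £21,950,040.00 − £8,552,700 = £13,397,340.00.
So DOL = total CM / EBIT = £21,950,040.00 / £13,397,340.00 = 1.6384.
Operating income changes by 1.6384 × +22.4% = +36.7%.

+36.7%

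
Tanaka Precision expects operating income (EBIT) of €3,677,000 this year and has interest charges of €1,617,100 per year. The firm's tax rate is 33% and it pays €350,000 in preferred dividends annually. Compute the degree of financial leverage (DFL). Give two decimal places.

2.39

Interest = €1,617,100.00.
Preferred dividends grossed up pre-tax: €350,000 / (1 − 0.33) = €522,388.06.
DFL = EBIT ÷ [EBIT − I − D_p/(1−t)] = €3,677,000 ÷ [€3,677,000 − €1,617,100.00 − €522,388.06] = €3,677,000 ÷ €1,537,511.94 = 2.3915.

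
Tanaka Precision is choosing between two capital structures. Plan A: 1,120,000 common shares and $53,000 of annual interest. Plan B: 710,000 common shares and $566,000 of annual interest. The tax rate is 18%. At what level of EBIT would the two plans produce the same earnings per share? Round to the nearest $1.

$1,454,366

At indifference, (EBIT − 53,000)(1 − t)/1,120,000 = (EBIT − 566,000)(1 − t)/710,000.
Cancelling (1 − t) and cross-multiplying: 710,000·(EBIT − 53,000) = 1,120,000·(EBIT − 566,000).
EBIT × (1,120,000 − 710,000) = 566,000 × 1,120,000 − 53,000 × 710,000 = 596,290,000,000, so EBIT = 596,290,000,000 ÷ 410,000 = 1,454,365.85.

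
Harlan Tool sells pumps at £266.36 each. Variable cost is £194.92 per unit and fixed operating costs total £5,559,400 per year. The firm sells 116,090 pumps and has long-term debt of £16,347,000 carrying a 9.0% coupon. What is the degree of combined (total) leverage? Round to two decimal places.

6.57

Total contribution margin = 116,090 × £71.44 = £8,293,469.60.
Subtracting fixed costs: EBIT = £8,293,469.60 − £5,559,400 = £2,734,069.60. Interest = £1,471,230.00.
DOL = £8,293,469.60 ÷ £2,734,069.60 = 3.0334; DFL = £2,734,069.60 ÷ £1,262,839.60 = 2.1650.
Combined leverage = 3.0334 × 2.1650 = 6.5673.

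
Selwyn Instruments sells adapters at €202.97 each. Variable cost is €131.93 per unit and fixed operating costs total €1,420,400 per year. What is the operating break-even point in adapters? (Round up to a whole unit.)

Unit CM = price − variable cost = €202.97 − €131.93 = €71.04.
Units to break even: €1,420,400 ÷ €71.04 = 19,994.37, rounded up to 19,995.

19,995 adapters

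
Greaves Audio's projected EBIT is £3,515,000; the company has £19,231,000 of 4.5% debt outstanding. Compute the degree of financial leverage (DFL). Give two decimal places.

Interest = £865,395.00.
DFL = EBIT ÷ (EBIT − I) = £3,515,000 ÷ (£3,515,000 − £865,395.00) = £3,515,000 ÷ £2,649,605.00 = 1.3266.

1.33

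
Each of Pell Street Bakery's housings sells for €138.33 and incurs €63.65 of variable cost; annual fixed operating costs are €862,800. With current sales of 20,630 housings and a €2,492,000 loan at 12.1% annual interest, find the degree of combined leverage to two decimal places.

4.09

Contribution at this volume is 20,630 × €74.68 = €1,540,648.40.
Operating income = contribution − fixed costs = €1,540,648.40 − €862,800 = €677,848.40. Interest = €301,532.00.
DOL = €1,540,648.40 ÷ €677,848.40 = 2.2729; DFL = €677,848.40 ÷ €376,316.40 = 1.8013.
DCL = DOL × DFL = 2.2729 × 1.8013 = 4.0942.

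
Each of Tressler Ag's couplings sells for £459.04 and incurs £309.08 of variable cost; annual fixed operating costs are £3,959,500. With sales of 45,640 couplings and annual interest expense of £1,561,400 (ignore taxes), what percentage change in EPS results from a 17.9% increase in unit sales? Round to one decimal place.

+92.6%

Contribution at this volume is 45,640 × £149.96 = £6,844,174.40.
Subtracting fixed costs: EBIT = £6,844,174.40 − £3,959,500 = £2,884,674.40.
After interest of £1,561,400.00, pre-tax earnings = £1,323,274.40.
DCL = total CM / (EBIT − I) = £6,844,174.40 / £1,323,274.40 = 5.1722.
EPS therefore changes by 5.1722 × (+17.9%) = +92.6%.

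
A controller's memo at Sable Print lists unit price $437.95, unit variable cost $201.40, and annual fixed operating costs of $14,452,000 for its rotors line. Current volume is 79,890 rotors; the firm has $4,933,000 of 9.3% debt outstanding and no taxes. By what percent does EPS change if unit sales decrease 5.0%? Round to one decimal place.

Contribution at this volume is 79,890 × $236.55 = $18,897,979.50.
Subtracting fixed costs: EBIT = $18,897,979.50 − $14,452,000 = $4,445,979.50.
After interest of $458,769.00, pre-tax earnings = $3,987,210.50.
DCL = total CM / (EBIT − I) = $18,897,979.50 / $3,987,210.50 = 4.7396.
%ΔEPS = DCL × %ΔSales = 4.7396 × -5.0% = -23.7%.

-23.7%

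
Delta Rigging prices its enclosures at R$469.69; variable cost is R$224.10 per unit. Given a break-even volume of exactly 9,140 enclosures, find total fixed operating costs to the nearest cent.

R$2,244,692.60

Contribution margin per unit = R$469.69 − R$224.10 = R$245.59.
Since BE = FC / CM, FC = 9,140 × R$245.59 = R$2,244,692.60.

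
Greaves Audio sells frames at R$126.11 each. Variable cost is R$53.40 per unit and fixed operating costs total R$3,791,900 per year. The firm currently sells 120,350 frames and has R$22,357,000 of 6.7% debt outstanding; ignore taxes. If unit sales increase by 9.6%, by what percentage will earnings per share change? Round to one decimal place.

Contribution at this volume is 120,350 × R$72.71 = R$8,750,648.50.
Subtracting fixed costs: EBIT = R$8,750,648.50 − R$3,791,900 = R$4,958,748.50.
After interest of R$1,497,919.00, pre-tax earnings = R$3,460,829.50.
Degree of combined leverage = contribution ÷ (EBIT − I) = R$8,750,648.50 ÷ R$3,460,829.50 = 2.5285.
EPS therefore changes by 2.5285 × (+9.6%) = +24.3%.

+24.3%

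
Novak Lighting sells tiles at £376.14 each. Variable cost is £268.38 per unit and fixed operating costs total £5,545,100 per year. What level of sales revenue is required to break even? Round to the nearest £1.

Contribution margin per unit = £376.14 − £268.38 = £107.76, a CM ratio of £107.76 ÷ £376.14 = 0.2865.
Break-even revenue = fixed costs × price ÷ CM = £5,545,100 × £376.14 ÷ £107.76 = £19,355,363.

£19,355,363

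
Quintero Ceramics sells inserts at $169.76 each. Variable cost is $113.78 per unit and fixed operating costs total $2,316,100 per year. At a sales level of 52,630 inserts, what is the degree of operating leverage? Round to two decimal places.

4.68

Total contribution margin = 52,630 × $55.98 = $2,946,227.40.
EBIT = $2,946,227.40 − $2,316,100 = $630,127.40.
DOL = contribution ÷ EBIT = $2,946,227.40 ÷ $630,127.40 = 4.6756.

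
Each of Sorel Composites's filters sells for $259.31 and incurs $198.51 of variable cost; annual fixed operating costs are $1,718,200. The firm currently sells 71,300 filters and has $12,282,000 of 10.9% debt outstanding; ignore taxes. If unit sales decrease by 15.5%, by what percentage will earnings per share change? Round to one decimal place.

-52.6%

Total contribution margin = 71,300 × $60.80 = $4,335,040.00.
Subtracting fixed costs: EBIT = $4,335,040.00 − $1,718,200 = $2,616,840.00.
Interest = $1,338,738.00, so EBIT − I = $1,278,102.00.
DCL = total CM / (EBIT − I) = $4,335,040.00 / $1,278,102.00 = 3.3918.
EPS therefore changes by 3.3918 × (-15.5%) = -52.6%.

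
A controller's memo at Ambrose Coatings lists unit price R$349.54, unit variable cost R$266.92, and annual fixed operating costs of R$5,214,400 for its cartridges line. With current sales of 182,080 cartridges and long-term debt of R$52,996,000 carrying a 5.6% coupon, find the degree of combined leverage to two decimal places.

Contribution at this volume is 182,080 × R$82.62 = R$15,043,449.60.
Subtracting fixed costs: EBIT = R$15,043,449.60 − R$5,214,400 = R$9,829,049.60. Interest = R$2,967,776.00, so EBIT − I = R$6,861,273.60.
Degree of total leverage = total CM / (EBIT − interest) = R$15,043,449.60 / R$6,861,273.60 = 2.1925.

2.19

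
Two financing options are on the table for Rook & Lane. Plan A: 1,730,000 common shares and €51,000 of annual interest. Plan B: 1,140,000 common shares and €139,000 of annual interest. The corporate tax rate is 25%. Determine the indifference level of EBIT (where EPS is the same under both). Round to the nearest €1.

At indifference, (EBIT − 51,000)(1 − t)/1,730,000 = (EBIT − 139,000)(1 − t)/1,140,000.
Cancelling (1 − t) and cross-multiplying: 1,140,000·(EBIT − 51,000) = 1,730,000·(EBIT − 139,000).
Solving, EBIT = (139,000·1,730,000 − 51,000·1,140,000) / (1,730,000 − 1,140,000) = 182,330,000,000 / 590,000 = 309,033.90.

€309,034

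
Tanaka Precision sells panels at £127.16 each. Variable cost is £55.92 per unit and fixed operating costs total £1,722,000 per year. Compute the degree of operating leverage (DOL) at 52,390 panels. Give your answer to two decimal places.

Contribution at this volume is 52,390 × £71.24 = £3,732,263.60.
Operating income = contribution − fixed costs = £3,732,263.60 − £1,722,000 = £2,010,263.60.
DOL = contribution ÷ EBIT = £3,732,263.60 ÷ £2,010,263.60 = 1.8566.

1.86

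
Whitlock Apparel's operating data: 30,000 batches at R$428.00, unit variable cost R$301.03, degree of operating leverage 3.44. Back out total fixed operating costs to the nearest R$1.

R$2,701,803

Total contribution margin = 30,000 × R$126.97 = R$3,809,100.00.
Since DOL = CM ÷ EBIT, EBIT = R$3,809,100.00 ÷ 3.44 = R$1,107,296.51.
Fixed costs = CM − EBIT = R$3,809,100.00 − R$1,107,296.51 = R$2,701,803.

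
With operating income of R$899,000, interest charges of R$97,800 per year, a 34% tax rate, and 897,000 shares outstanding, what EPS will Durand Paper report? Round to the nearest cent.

Interest = R$97,800.00, so EBT = R$899,000 − R$97,800.00 = R$801,200.00.
Net income = R$801,200.00 × (1 − 0.34) = R$528,792.00.
Per share: R$528,792.00 / 897,000 shares = R$0.59.

R$0.59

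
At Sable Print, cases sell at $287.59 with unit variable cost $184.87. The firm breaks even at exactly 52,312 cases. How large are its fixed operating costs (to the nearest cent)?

Each unit contributes $287.59 − $184.87 = $102.72.
Fixed costs = break-even units × CM = 52,312 × $102.72 = $5,373,488.64.

$5,373,488.64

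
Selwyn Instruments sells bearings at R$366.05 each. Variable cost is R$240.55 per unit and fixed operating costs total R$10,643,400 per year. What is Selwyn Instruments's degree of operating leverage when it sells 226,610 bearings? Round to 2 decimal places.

Total contribution margin = 226,610 × R$125.50 = R$28,439,555.00.
Operating income = contribution − fixed costs = R$28,439,555.00 − R$10,643,400 = R$17,796,155.00.
So DOL = total CM / EBIT = R$28,439,555.00 / R$17,796,155.00 = 1.5981.

1.60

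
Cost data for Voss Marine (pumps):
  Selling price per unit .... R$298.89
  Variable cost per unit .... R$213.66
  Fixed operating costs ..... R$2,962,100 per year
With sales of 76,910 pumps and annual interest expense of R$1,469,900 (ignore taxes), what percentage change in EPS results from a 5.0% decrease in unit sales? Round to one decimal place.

At 76,910 units, contribution = 76,910 × R$85.23 = R$6,555,039.30.
Subtracting fixed costs: EBIT = R$6,555,039.30 − R$2,962,100 = R$3,592,939.30.
After interest of R$1,469,900.00, pre-tax earnings = R$2,123,039.30.
DCL = total CM / (EBIT − I) = R$6,555,039.30 / R$2,123,039.30 = 3.0876.
EPS therefore changes by 3.0876 × (-5.0%) = -15.4%.

-15.4%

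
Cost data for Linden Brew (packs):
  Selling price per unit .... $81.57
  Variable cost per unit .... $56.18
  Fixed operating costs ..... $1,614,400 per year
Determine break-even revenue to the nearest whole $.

$5,186,554

CM per unit = $81.57 − $56.18 = $25.39; CM ratio = $25.39 / $81.57 = 0.3113.
Break-even sales = FC ÷ CM ratio = $1,614,400 × $81.57 / $25.39 = $5,186,554.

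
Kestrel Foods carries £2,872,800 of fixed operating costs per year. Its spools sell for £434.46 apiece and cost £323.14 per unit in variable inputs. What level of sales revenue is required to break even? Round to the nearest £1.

CM per unit = £434.46 − £323.14 = £111.32; CM ratio = £111.32 / £434.46 = 0.2562.
Break-even sales = FC ÷ CM ratio = £2,872,800 × £434.46 / £111.32 = £11,211,972.

£11,211,972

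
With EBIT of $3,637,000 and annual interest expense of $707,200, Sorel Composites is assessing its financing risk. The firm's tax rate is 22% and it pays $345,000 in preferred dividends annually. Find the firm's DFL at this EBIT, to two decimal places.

Interest = $707,200.00.
Preferred dividends grossed up pre-tax: $345,000 / (1 − 0.22) = $442,307.69.
DFL = EBIT ÷ [EBIT − I − D_p/(1−t)] = $3,637,000 ÷ [$3,637,000 − $707,200.00 − $442,307.69] = $3,637,000 ÷ $2,487,492.31 = 1.4621.

1.46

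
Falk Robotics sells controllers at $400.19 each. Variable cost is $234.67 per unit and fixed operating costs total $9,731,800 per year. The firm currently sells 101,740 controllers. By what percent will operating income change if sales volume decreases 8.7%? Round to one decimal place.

-20.6%

At 101,740 units, contribution = 101,740 × $165.52 = $16,840,004.80.
EBIT = $16,840,004.80 − $9,731,800 = $7,108,204.80.
DOL = contribution ÷ EBIT = $16,840,004.80 ÷ $7,108,204.80 = 2.3691.
So EBIT moves 2.3691 × (-8.7%) = -20.6%.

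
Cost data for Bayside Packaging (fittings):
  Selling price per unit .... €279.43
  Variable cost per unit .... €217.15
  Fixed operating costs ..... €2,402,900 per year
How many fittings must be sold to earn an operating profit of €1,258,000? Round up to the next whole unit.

Each unit contributes €279.43 − €217.15 = €62.28.
Required volume = (fixed costs + target profit) ÷ CM = (€2,402,900 + €1,258,000) ÷ €62.28 = 58,781.31, so 58,782 fittings.

58,782 fittings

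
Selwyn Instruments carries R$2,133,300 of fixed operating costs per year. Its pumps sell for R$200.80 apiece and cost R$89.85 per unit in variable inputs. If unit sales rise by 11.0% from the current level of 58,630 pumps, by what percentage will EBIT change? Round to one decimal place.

Contribution at this volume is 58,630 × R$110.95 = R$6,504,998.50.
Subtracting fixed costs: EBIT = R$6,504,998.50 − R$2,133,300 = R$4,371,698.50.
Degree of operating leverage = R$6,504,998.50 / R$4,371,698.50 = 1.4880.
%ΔEBIT = DOL × %ΔSales = 1.4880 × +11.0% = +16.4%.

+16.4%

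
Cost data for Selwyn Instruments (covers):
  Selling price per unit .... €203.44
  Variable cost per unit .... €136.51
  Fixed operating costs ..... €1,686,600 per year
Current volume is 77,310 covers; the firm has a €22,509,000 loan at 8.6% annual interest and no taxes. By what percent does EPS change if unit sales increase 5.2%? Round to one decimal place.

Contribution at this volume is 77,310 × €66.93 = €5,174,358.30.
EBIT = €5,174,358.30 − €1,686,600 = €3,487,758.30.
Interest = €1,935,774.00, so EBIT − I = €1,551,984.30.
DCL = total CM / (EBIT − I) = €5,174,358.30 / €1,551,984.30 = 3.3340.
EPS therefore changes by 3.3340 × (+5.2%) = +17.3%.

+17.3%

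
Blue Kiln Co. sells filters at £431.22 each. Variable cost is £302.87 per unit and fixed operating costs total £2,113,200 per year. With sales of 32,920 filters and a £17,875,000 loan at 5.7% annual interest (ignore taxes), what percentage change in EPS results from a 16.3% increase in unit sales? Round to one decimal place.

+63.0%

Contribution at this volume is 32,920 × £128.35 = £4,225,282.00.
EBIT = £4,225,282.00 − £2,113,200 = £2,112,082.00.
Interest = £1,018,875.00, so EBIT − I = £1,093,207.00.
DCL = total CM / (EBIT − I) = £4,225,282.00 / £1,093,207.00 = 3.8650.
EPS therefore changes by 3.8650 × (+16.3%) = +63.0%.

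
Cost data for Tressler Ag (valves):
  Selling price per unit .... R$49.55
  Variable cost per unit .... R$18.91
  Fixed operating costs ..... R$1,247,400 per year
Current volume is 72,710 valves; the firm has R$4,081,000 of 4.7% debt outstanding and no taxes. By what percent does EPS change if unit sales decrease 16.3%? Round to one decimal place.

-46.0%

At 72,710 units, contribution = 72,710 × R$30.64 = R$2,227,834.40.
Subtracting fixed costs: EBIT = R$2,227,834.40 − R$1,247,400 = R$980,434.40.
Interest = R$191,807.00, so EBIT − I = R$788,627.40.
DCL = total CM / (EBIT − I) = R$2,227,834.40 / R$788,627.40 = 2.8250.
EPS therefore changes by 2.8250 × (-16.3%) = -46.0%.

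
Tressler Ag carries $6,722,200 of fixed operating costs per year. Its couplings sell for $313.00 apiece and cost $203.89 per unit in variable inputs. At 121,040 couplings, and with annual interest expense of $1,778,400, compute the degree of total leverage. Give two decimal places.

Total contribution margin = 121,040 × $109.11 = $13,206,674.40.
Subtracting fixed costs: EBIT = $13,206,674.40 − $6,722,200 = $6,484,474.40. Interest = $1,778,400.00, so EBIT − I = $4,706,074.40.
DCL = contribution ÷ (EBIT − I) = $13,206,674.40 ÷ $4,706,074.40 = 2.8063.

2.81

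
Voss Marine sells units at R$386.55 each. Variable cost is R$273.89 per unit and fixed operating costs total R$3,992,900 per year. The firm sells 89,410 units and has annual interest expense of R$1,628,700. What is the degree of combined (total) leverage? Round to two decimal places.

2.26

Total contribution margin = 89,410 × R$112.66 = R$10,072,930.60.
Operating income = contribution − fixed costs = R$10,072,930.60 − R$3,992,900 = R$6,080,030.60. Interest = R$1,628,700.00, so EBIT − I = R$4,451,330.60.
Degree of total leverage = total CM / (EBIT − interest) = R$10,072,930.60 / R$4,451,330.60 = 2.2629.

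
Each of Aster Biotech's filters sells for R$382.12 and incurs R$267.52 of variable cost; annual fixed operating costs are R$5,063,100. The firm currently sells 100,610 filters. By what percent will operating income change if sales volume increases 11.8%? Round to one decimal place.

+21.0%

At 100,610 units, contribution = 100,610 × R$114.60 = R$11,529,906.00.
Subtracting fixed costs: EBIT = R$11,529,906.00 − R$5,063,100 = R$6,466,806.00.
DOL = contribution ÷ EBIT = R$11,529,906.00 ÷ R$6,466,806.00 = 1.7829.
So EBIT moves 1.7829 × (+11.8%) = +21.0%.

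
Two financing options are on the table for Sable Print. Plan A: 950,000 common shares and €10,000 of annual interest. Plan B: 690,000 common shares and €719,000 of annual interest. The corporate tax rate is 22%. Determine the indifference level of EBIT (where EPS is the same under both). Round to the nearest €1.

€2,600,577

At indifference, (EBIT − 10,000)(1 − t)/950,000 = (EBIT − 719,000)(1 − t)/690,000.
The (1 − t) factor cancels: (EBIT − 10,000) × 690,000 = (EBIT − 719,000) × 950,000.
Solving, EBIT = (719,000·950,000 − 10,000·690,000) / (950,000 − 690,000) = 676,150,000,000 / 260,000 = 2,600,576.92.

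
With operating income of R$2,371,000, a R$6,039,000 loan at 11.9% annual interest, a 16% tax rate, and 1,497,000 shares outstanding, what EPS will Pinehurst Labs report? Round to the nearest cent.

R$0.93

Pre-tax income = R$2,371,000 − R$718,641.00 = R$1,652,359.00.
After tax at 16%: net income = R$1,652,359.00 × 0.84 = R$1,387,981.56.
EPS = R$1,387,981.56 ÷ 1,497,000 = R$0.93.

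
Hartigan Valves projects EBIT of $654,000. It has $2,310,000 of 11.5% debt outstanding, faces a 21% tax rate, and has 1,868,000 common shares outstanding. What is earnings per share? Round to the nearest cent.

$0.16

Pre-tax income = $654,000 − $265,650.00 = $388,350.00.
After tax at 21%: net income = $388,350.00 × 0.79 = $306,796.50.
Per share: $306,796.50 / 1,868,000 shares = $0.16.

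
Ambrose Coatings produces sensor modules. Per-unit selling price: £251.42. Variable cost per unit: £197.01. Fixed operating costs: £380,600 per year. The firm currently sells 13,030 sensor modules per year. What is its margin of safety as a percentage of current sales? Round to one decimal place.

Unit CM = price − variable cost = £251.42 − £197.01 = £54.41. Break-even units = £380,600 ÷ £54.41 = 6,995.04; break-even revenue = 6,995.04 × £251.42 = £1,758,692.37.
Actual sales revenue = 13,030 × £251.42 = £3,276,002.60.
Margin of safety = (£3,276,002.60 − £1,758,692.37) ÷ £3,276,002.60 = 46.3%.

46.3%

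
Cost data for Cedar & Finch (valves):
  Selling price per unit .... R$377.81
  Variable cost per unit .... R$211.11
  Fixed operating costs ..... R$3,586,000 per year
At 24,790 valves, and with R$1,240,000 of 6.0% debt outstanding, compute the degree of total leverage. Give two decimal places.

8.75

Total contribution margin = 24,790 × R$166.70 = R$4,132,493.00.
Operating income = contribution − fixed costs = R$4,132,493.00 − R$3,586,000 = R$546,493.00. Interest = R$74,400.00.
DOL = R$4,132,493.00 ÷ R$546,493.00 = 7.5618; DFL = R$546,493.00 ÷ R$472,093.00 = 1.1576.
DCL = DOL × DFL = 7.5618 × 1.1576 = 8.7535.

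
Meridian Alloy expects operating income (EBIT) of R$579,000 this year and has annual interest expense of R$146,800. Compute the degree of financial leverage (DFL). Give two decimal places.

1.34

Interest = R$146,800.00.
DFL = EBIT ÷ (EBIT − I) = R$579,000 ÷ (R$579,000 − R$146,800.00) = R$579,000 ÷ R$432,200.00 = 1.3397.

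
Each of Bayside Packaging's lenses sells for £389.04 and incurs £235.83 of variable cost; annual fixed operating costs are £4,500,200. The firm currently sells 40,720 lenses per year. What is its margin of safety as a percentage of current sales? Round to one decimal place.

Contribution margin per unit = £389.04 − £235.83 = £153.21. Break-even units = £4,500,200 ÷ £153.21 = 29,372.76; break-even revenue = 29,372.76 × £389.04 = £11,427,177.13.
Actual sales revenue = 40,720 × £389.04 = £15,841,708.80.
Margin of safety = (£15,841,708.80 − £11,427,177.13) ÷ £15,841,708.80 = 27.9%.

27.9%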